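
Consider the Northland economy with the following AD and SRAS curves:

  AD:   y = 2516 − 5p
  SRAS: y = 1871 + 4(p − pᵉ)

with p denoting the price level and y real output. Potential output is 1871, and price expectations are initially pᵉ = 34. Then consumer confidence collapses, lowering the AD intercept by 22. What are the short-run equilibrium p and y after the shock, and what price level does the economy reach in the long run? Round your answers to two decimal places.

Short run: p = 84.33, y = 2072.33. Long run: p = 124.60.

AD shifts left: new AD is y = 2494 − 5p. With pᵉ = 34, SRAS is y = 1735 + 4p.
Short run: 2494 − 5p = 1735 + 4p gives 759 = 9p, so p = 84.33 and y = 2494 − 5p = 2072.33.
y = 2072.33 is above potential 1871; expectations adjust and SRAS shifts left until y = 1871.
Long run: on the new AD curve, 1871 = 2494 − 5p gives p = 124.60.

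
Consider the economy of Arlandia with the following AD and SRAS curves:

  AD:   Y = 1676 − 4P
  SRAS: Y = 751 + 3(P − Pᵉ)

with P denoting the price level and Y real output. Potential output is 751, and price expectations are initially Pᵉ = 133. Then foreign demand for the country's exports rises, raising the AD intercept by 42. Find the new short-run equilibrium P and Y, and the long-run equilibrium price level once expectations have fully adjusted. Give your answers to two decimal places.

Short run: P = 195.14, Y = 937.43. Long run: P = 241.75.

AD shifts right: new AD is Y = 1718 − 4P. With Pᵉ = 133, SRAS is Y = 352 + 3P.
Short run: 1718 − 4P = 352 + 3P gives 1366 = 7P, so P = 195.14 and Y = 1718 − 4P = 937.43.
Y = 937.43 is above potential 751; expectations adjust and SRAS shifts left until Y = 751.
Long run: on the new AD curve, 751 = 1718 − 4P gives P = 241.75.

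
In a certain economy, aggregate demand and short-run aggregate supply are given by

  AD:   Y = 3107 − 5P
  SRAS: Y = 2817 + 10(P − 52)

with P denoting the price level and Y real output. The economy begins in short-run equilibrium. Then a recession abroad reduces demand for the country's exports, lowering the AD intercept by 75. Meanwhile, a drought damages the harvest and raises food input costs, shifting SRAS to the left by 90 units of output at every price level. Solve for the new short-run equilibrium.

P = 55, Y = 2757

After both shocks: AD is Y = 3032 − 5P and SRAS is Y = 2207 + 10P.
Setting them equal: 825 = 15P, so P = 55.
Y = 3032 − 5·55 = 2757.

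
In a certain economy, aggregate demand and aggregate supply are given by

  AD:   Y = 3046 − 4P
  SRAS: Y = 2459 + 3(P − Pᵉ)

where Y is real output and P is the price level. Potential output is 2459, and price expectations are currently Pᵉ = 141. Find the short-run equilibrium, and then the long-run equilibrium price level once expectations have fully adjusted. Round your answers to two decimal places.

Short run: P = 144.29, Y = 2468.86. Long run: P = 146.75.

Short run: with Pᵉ = 141, SRAS is Y = 2036 + 3P. Setting AD = SRAS gives 1010 = 7P, so P = 144.29 and Y = 3046 − 4P = 2468.86.
Output 2468.86 is above potential 2459, so over time expected prices rise and SRAS shifts left until Y returns to 2459.
Long run: Y = 2459 on the AD curve gives 2459 = 3046 − 4P, so P = 146.75.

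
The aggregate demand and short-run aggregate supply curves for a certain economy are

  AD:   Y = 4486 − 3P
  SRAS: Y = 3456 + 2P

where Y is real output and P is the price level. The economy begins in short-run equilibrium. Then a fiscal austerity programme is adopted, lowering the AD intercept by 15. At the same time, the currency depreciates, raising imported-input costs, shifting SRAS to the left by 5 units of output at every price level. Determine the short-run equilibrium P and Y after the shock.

After both shocks: AD is Y = 4471 − 3P and SRAS is Y = 3451 + 2P.
Setting them equal: 1020 = 5P, so P = 204.
Y = 4471 − 3·204 = 3859.

P = 204, Y = 3859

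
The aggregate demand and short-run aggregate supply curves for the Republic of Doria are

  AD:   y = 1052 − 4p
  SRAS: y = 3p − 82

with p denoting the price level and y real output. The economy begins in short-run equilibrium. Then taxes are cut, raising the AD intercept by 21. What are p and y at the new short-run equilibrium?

p = 165, y = 413

This is a positive demand shock: AD shifts right.
New AD: y = 1073 − 4p.
Set AD = SRAS: 1073 − 4p = 3p − 82, so 1155 = 7p and p = 165.
y = 1073 − 4·165 = 413.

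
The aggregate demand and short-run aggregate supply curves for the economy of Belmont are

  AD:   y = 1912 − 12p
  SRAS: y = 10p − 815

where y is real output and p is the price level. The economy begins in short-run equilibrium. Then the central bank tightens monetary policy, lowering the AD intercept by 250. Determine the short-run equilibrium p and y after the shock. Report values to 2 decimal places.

p = 112.59, y = 310.91

This is a negative demand shock: AD shifts left.
New AD: y = 1662 − 12p.
Set AD = SRAS: 1662 − 12p = 10p − 815, so 2477 = 22p and p = 112.59.
Substituting into AD, y = 310.91.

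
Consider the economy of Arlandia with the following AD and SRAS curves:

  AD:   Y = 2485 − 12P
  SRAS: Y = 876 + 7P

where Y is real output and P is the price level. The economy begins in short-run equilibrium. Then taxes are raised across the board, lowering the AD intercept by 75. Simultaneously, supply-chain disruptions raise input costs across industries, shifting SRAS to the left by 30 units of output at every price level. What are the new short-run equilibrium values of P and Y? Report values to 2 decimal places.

After both shocks: AD is Y = 2410 − 12P and SRAS is Y = 846 + 7P.
Setting them equal: 1564 = 19P, so P = 82.32.
Substituting into AD, Y = 1422.21.

P = 82.32, Y = 1422.21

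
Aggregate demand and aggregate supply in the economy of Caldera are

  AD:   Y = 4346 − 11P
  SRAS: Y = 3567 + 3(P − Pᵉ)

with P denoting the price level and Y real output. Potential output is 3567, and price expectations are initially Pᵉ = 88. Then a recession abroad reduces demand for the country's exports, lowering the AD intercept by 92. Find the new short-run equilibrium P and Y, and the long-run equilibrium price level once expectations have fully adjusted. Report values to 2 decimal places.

AD shifts left: new AD is Y = 4254 − 11P. With Pᵉ = 88, SRAS is Y = 3303 + 3P.
Short run: 4254 − 11P = 3303 + 3P gives 951 = 14P, so P = 67.93 and Y = 4254 − 11P = 3506.79.
Y = 3506.79 is below potential 3567; expectations adjust and SRAS shifts right until Y = 3567.
Long run: on the new AD curve, 3567 = 4254 − 11P gives P = 62.45.

Short run: P = 67.93, Y = 3506.79. Long run: P = 62.45.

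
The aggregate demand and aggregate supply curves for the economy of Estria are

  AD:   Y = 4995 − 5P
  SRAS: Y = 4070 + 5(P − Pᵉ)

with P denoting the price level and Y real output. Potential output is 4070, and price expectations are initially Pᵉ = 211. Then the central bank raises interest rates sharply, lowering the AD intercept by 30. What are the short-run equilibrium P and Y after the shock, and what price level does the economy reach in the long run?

Short run: P = 195, Y = 3990. Long run: P = 179.

AD shifts left: new AD is Y = 4965 − 5P. With Pᵉ = 211, SRAS is Y = 3015 + 5P.
Short run: 4965 − 5P = 3015 + 5P gives 1950 = 10P, so P = 195 and Y = 4965 − 5·195 = 3990.
Y = 3990 is below potential 4070; expectations adjust and SRAS shifts right until Y = 4070.
Long run: on the new AD curve, 4070 = 4965 − 5P gives P = 179.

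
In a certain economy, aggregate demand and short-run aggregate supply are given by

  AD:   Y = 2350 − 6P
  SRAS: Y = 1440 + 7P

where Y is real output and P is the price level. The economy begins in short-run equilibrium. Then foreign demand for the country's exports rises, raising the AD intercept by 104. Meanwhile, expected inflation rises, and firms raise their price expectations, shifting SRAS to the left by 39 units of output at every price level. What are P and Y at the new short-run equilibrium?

After both shocks: AD is Y = 2454 − 6P and SRAS is Y = 1401 + 7P.
Setting them equal: 1053 = 13P, so P = 81.
Y = 2454 − 6·81 = 1968.

P = 81, Y = 1968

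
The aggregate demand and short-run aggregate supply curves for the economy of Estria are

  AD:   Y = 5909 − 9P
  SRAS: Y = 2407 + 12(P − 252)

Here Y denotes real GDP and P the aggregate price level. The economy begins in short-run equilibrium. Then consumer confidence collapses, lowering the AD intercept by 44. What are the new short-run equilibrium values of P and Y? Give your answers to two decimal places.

P = 308.67, Y = 3087.00

This is a negative demand shock: AD shifts left.
New AD: Y = 5865 − 9P.
SRAS can be written Y = 12P − 617.
Set AD = SRAS: 5865 − 9P = 12P − 617, so 6482 = 21P and P = 308.67.
Substituting into AD, Y = 3087.00.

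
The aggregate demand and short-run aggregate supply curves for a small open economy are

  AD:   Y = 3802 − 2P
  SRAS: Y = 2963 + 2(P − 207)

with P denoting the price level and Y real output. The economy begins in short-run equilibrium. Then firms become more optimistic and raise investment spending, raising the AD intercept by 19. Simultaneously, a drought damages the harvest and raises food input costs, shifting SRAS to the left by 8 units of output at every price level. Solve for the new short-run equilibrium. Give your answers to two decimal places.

After both shocks: AD is Y = 3821 − 2P and SRAS is Y = 2541 + 2P.
Setting them equal: 1280 = 4P, so P = 320.00.
Substituting into AD, Y = 3181.00.

P = 320.00, Y = 3181.00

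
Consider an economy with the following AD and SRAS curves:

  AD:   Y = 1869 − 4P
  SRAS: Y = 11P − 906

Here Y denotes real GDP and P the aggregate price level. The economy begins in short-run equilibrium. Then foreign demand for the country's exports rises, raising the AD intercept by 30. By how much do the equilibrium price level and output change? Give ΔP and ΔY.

ΔP = +2, ΔY = +22

This is a positive demand shock: AD shifts right.
New AD: Y = 1899 − 4P.
Set AD = SRAS: 1899 − 4P = 11P − 906, so 2805 = 15P and P = 187.
Y = 1899 − 4·187 = 1151.
Initially P = 185, Y = 1129, so ΔP = +2 and ΔY = +22.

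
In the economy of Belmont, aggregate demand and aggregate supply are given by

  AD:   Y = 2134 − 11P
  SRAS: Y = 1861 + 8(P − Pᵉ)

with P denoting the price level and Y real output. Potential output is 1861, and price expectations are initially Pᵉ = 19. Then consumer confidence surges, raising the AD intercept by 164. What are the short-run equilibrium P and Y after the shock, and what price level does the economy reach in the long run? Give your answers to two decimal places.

Short run: P = 31.00, Y = 1957.00. Long run: P = 39.73.

AD shifts right: new AD is Y = 2298 − 11P. With Pᵉ = 19, SRAS is Y = 1709 + 8P.
Short run: 2298 − 11P = 1709 + 8P gives 589 = 19P, so P = 31.00 and Y = 2298 − 11P = 1957.00.
Y = 1957.00 is above potential 1861; expectations adjust and SRAS shifts left until Y = 1861.
Long run: on the new AD curve, 1861 = 2298 − 11P gives P = 39.73.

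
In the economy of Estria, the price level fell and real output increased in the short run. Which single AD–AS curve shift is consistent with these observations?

SRAS shifted right

P fell and Y rose. An AD shift moves P and Y in the same direction; an SRAS shift moves them in opposite directions.
Here P and Y moved in opposite directions, so the SRAS curve shifted.
Since Y rose, SRAS shifted right.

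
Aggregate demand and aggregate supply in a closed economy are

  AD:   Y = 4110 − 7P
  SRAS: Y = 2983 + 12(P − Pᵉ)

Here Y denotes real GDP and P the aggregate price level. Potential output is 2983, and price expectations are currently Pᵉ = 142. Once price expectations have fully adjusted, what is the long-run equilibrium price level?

Long-run P = 161

Short run: with Pᵉ = 142, SRAS is Y = 1279 + 12P. Setting AD = SRAS gives 2831 = 19P, so P = 149 and Y = 4110 − 7·149 = 3067.
Output 3067 is above potential 2983, so over time expected prices rise and SRAS shifts left until Y returns to 2983.
Long run: Y = 2983 on the AD curve gives 2983 = 4110 − 7P, so P = 161.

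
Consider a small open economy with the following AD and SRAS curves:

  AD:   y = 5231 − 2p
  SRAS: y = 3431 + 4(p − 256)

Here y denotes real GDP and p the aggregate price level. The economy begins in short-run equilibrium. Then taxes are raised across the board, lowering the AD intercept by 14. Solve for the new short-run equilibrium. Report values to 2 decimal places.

p = 468.33, y = 4280.33

This is a negative demand shock: AD shifts left.
New AD: y = 5217 − 2p.
SRAS can be written y = 2407 + 4p.
Set AD = SRAS: 5217 − 2p = 2407 + 4p, so 2810 = 6p and p = 468.33.
Substituting into AD, y = 4280.33.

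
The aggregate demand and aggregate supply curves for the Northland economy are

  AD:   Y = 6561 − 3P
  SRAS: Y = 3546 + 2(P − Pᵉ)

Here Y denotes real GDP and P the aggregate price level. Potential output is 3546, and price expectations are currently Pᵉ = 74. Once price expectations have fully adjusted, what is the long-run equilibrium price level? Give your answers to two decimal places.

Short run: with Pᵉ = 74, SRAS is Y = 3398 + 2P. Setting AD = SRAS gives 3163 = 5P, so P = 632.60 and Y = 6561 − 3P = 4663.20.
Output 4663.20 is above potential 3546, so over time expected prices rise and SRAS shifts left until Y returns to 3546.
Long run: Y = 3546 on the AD curve gives 3546 = 6561 − 3P, so P = 1005.00.

Long-run P = 1005.00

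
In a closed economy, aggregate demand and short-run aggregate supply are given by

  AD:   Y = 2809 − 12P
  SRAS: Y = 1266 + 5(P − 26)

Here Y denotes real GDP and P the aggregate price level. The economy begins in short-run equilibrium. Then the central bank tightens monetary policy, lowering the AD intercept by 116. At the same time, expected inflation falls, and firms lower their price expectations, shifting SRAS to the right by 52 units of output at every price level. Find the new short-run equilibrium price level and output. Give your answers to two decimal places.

P = 88.53, Y = 1630.65

After both shocks: AD is Y = 2693 − 12P and SRAS is Y = 1188 + 5P.
Setting them equal: 1505 = 17P, so P = 88.53.
Substituting into AD, Y = 1630.65.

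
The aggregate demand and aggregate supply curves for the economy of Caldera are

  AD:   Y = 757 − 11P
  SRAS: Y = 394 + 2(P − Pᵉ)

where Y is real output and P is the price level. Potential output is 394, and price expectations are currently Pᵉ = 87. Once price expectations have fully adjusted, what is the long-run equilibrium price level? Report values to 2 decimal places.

Short run: with Pᵉ = 87, SRAS is Y = 220 + 2P. Setting AD = SRAS gives 537 = 13P, so P = 41.31 and Y = 757 − 11P = 302.62.
Output 302.62 is below potential 394, so over time expected prices fall and SRAS shifts right until Y returns to 394.
Long run: Y = 394 on the AD curve gives 394 = 757 − 11P, so P = 33.00.

Long-run P = 33.00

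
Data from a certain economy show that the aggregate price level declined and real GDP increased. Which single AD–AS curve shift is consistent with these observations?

P fell and Y rose. An AD shift moves P and Y in the same direction; an SRAS shift moves them in opposite directions.
Here P and Y moved in opposite directions, so the SRAS curve shifted.
Since Y rose, SRAS shifted right.

SRAS shifted right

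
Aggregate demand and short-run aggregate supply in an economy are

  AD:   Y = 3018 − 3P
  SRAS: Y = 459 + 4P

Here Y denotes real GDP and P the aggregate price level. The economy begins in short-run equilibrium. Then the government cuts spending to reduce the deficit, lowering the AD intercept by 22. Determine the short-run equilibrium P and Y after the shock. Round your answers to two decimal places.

This is a negative demand shock: AD shifts left.
New AD: Y = 2996 − 3P.
Set AD = SRAS: 2996 − 3P = 459 + 4P, so 2537 = 7P and P = 362.43.
Substituting into AD, Y = 1908.71.

P = 362.43, Y = 1908.71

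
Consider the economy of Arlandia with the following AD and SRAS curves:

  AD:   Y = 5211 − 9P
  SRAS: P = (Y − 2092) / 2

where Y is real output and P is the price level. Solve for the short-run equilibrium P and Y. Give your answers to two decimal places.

P = 283.55, Y = 2659.09

Rearrange SRAS to Y = 2092 + 2P.
Set AD = SRAS: 5211 − 9P = 2092 + 2P, so 3119 = 11P and P = 283.55.
Substituting into AD, Y = 5211 − 9P = 2659.09.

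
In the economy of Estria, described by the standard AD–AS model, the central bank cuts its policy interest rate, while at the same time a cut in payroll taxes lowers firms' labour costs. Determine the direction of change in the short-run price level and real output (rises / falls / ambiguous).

Price level: ambiguous; output: rises

The first event is a positive demand shock: AD shifts right, which by itself pushes P up and Y up.
The second is a favourable supply shock: SRAS shifts right, which by itself pushes P down and Y up.
The two shocks push P in opposite directions, so the effect on P is ambiguous. Both shocks push Y up, so Y rises.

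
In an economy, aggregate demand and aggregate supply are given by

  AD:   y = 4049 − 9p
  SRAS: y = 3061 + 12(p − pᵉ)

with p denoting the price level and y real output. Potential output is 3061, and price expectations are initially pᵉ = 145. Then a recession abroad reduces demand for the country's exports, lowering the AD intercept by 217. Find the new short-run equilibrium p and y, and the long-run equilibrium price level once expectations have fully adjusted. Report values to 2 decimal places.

AD shifts left: new AD is y = 3832 − 9p. With pᵉ = 145, SRAS is y = 1321 + 12p.
Short run: 3832 − 9p = 1321 + 12p gives 2511 = 21p, so p = 119.57 and y = 3832 − 9p = 2755.86.
y = 2755.86 is below potential 3061; expectations adjust and SRAS shifts right until y = 3061.
Long run: on the new AD curve, 3061 = 3832 − 9p gives p = 85.67.

Short run: p = 119.57, y = 2755.86. Long run: p = 85.67.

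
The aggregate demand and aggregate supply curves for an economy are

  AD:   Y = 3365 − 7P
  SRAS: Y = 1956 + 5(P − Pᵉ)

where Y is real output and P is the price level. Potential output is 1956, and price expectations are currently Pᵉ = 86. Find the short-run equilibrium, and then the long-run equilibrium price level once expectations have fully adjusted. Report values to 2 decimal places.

Short run: with Pᵉ = 86, SRAS is Y = 1526 + 5P. Setting AD = SRAS gives 1839 = 12P, so P = 153.25 and Y = 3365 − 7P = 2292.25.
Output 2292.25 is above potential 1956, so over time expected prices rise and SRAS shifts left until Y returns to 1956.
Long run: Y = 1956 on the AD curve gives 1956 = 3365 − 7P, so P = 201.29.

Short run: P = 153.25, Y = 2292.25. Long run: P = 201.29.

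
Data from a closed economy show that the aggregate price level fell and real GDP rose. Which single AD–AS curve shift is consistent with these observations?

P fell and Y rose. An AD shift moves P and Y in the same direction; an SRAS shift moves them in opposite directions.
Here P and Y moved in opposite directions, so the SRAS curve shifted.
Since Y rose, SRAS shifted right.

SRAS shifted right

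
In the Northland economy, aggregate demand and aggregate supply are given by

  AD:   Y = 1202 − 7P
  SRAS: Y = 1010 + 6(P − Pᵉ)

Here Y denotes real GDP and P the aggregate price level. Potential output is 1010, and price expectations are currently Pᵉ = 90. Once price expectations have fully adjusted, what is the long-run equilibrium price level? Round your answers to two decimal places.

Short run: with Pᵉ = 90, SRAS is Y = 470 + 6P. Setting AD = SRAS gives 732 = 13P, so P = 56.31 and Y = 1202 − 7P = 807.85.
Output 807.85 is below potential 1010, so over time expected prices fall and SRAS shifts right until Y returns to 1010.
Long run: Y = 1010 on the AD curve gives 1010 = 1202 − 7P, so P = 27.43.

Long-run P = 27.43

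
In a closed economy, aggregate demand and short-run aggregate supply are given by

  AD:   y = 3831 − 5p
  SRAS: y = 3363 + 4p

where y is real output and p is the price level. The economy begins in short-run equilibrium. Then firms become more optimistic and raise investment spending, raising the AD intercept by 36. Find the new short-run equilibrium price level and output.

p = 56, y = 3587

This is a positive demand shock: AD shifts right.
New AD: y = 3867 − 5p.
Set AD = SRAS: 3867 − 5p = 3363 + 4p, so 504 = 9p and p = 56.
y = 3867 − 5·56 = 3587.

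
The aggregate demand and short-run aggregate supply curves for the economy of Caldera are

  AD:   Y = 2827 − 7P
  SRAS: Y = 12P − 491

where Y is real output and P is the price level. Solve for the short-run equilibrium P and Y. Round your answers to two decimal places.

P = 174.63, Y = 1604.58

Set AD = SRAS: 2827 − 7P = 12P − 491, so 3318 = 19P and P = 174.63.
Substituting into AD, Y = 2827 − 7P = 1604.58.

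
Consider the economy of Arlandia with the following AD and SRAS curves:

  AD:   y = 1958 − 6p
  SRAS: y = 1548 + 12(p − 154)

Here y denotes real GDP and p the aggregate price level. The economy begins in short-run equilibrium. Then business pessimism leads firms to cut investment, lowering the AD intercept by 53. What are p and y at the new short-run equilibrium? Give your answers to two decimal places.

p = 122.50, y = 1170.00

This is a negative demand shock: AD shifts left.
New AD: y = 1905 − 6p.
SRAS can be written y = 12p − 300.
Set AD = SRAS: 1905 − 6p = 12p − 300, so 2205 = 18p and p = 122.50.
Substituting into AD, y = 1170.00.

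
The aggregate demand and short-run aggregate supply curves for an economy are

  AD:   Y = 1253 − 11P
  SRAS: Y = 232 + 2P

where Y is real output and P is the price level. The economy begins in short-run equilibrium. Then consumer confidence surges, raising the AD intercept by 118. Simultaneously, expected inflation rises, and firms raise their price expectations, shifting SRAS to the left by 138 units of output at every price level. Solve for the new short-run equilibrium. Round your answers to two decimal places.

After both shocks: AD is Y = 1371 − 11P and SRAS is Y = 94 + 2P.
Setting them equal: 1277 = 13P, so P = 98.23.
Substituting into AD, Y = 290.46.

P = 98.23, Y = 290.46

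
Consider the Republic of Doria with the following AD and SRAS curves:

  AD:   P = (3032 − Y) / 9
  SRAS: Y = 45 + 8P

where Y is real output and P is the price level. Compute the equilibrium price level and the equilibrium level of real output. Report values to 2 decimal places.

P = 175.71, Y = 1450.65

Rearrange AD to Y = 3032 − 9P.
Set AD = SRAS: 3032 − 9P = 45 + 8P, so 2987 = 17P and P = 175.71.
Substituting into AD, Y = 3032 − 9P = 1450.65.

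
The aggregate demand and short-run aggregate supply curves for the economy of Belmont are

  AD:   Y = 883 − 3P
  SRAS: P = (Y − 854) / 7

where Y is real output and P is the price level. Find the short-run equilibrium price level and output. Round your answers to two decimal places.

P = 2.90, Y = 874.30

Rearrange SRAS to Y = 854 + 7P.
Set AD = SRAS: 883 − 3P = 854 + 7P, so 29 = 10P and P = 2.90.
Substituting into AD, Y = 883 − 3P = 874.30.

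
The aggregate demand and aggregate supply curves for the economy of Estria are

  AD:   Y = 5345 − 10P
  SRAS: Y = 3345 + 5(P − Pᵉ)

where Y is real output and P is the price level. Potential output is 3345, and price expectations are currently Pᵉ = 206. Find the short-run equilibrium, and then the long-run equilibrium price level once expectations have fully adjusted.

Short run: P = 202, Y = 3325. Long run: P = 200.

Short run: with Pᵉ = 206, SRAS is Y = 2315 + 5P. Setting AD = SRAS gives 3030 = 15P, so P = 202 and Y = 5345 − 10·202 = 3325.
Output 3325 is below potential 3345, so over time expected prices fall and SRAS shifts right until Y returns to 3345.
Long run: Y = 3345 on the AD curve gives 3345 = 5345 − 10P, so P = 200.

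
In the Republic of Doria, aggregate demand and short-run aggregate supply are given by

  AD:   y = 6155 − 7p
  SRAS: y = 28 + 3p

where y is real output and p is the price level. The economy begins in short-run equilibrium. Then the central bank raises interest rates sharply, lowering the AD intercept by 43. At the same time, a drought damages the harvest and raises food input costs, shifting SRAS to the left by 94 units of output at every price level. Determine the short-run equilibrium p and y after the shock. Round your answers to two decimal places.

After both shocks: AD is y = 6112 − 7p and SRAS is y = 3p − 66.
Setting them equal: 6178 = 10p, so p = 617.80.
Substituting into AD, y = 1787.40.

p = 617.80, y = 1787.40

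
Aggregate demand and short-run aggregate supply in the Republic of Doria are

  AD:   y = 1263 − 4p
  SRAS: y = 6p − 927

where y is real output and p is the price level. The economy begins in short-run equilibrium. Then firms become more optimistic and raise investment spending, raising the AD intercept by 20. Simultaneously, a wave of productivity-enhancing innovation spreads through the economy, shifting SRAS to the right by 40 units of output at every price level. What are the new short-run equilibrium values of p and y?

After both shocks: AD is y = 1283 − 4p and SRAS is y = 6p − 887.
Setting them equal: 2170 = 10p, so p = 217.
y = 1283 − 4·217 = 415.

p = 217, y = 415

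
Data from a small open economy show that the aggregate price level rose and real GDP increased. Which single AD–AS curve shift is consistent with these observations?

P rose and Y rose. An AD shift moves P and Y in the same direction; an SRAS shift moves them in opposite directions.
Here P and Y moved in the same direction, so the AD curve shifted.
Since Y rose, AD shifted right.

AD shifted right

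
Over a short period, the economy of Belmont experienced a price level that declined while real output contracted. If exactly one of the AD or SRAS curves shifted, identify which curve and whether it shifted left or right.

P fell and Y fell. An AD shift moves P and Y in the same direction; an SRAS shift moves them in opposite directions.
Here P and Y moved in the same direction, so the AD curve shifted.
Since Y fell, AD shifted left.

AD shifted left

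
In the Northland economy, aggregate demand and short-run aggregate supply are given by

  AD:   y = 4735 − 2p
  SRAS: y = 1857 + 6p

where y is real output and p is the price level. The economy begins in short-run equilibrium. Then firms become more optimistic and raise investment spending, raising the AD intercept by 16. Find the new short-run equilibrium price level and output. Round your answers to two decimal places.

This is a positive demand shock: AD shifts right.
New AD: y = 4751 − 2p.
Set AD = SRAS: 4751 − 2p = 1857 + 6p, so 2894 = 8p and p = 361.75.
Substituting into AD, y = 4027.50.

p = 361.75, y = 4027.50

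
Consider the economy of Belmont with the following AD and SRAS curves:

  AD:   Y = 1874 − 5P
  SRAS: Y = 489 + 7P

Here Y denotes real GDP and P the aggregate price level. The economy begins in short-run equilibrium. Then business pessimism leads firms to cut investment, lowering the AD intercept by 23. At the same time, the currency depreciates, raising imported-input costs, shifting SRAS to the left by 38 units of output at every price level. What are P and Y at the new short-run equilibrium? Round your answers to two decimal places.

After both shocks: AD is Y = 1851 − 5P and SRAS is Y = 451 + 7P.
Setting them equal: 1400 = 12P, so P = 116.67.
Substituting into AD, Y = 1267.67.

P = 116.67, Y = 1267.67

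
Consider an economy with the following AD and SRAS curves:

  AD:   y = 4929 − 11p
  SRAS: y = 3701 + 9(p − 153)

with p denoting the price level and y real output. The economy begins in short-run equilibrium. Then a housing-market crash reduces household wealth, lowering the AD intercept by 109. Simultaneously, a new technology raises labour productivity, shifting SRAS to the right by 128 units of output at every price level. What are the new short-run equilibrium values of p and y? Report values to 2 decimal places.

p = 118.40, y = 3517.60

After both shocks: AD is y = 4820 − 11p and SRAS is y = 2452 + 9p.
Setting them equal: 2368 = 20p, so p = 118.40.
Substituting into AD, y = 3517.60.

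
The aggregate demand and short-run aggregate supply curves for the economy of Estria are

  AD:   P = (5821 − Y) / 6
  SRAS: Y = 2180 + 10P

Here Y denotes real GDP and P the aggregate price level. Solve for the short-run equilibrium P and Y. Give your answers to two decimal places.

Rearrange AD to Y = 5821 − 6P.
Set AD = SRAS: 5821 − 6P = 2180 + 10P, so 3641 = 16P and P = 227.56.
Substituting into AD, Y = 5821 − 6P = 4455.63.

P = 227.56, Y = 4455.63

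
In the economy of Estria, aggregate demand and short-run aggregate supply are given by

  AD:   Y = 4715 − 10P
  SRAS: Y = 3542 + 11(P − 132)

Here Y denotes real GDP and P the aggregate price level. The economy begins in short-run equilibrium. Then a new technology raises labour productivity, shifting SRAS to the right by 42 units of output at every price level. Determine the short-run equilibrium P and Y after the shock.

This is a positive supply shock: SRAS shifts right.
New SRAS: Y = 2132 + 11P.
Set AD = SRAS: 4715 − 10P = 2132 + 11P, so 2583 = 21P and P = 123.
Y = 4715 − 10·123 = 3485.

P = 123, Y = 3485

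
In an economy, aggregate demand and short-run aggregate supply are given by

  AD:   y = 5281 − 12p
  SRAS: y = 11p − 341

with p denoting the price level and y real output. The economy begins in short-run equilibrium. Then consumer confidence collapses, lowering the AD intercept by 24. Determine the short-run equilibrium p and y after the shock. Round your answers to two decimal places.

This is a negative demand shock: AD shifts left.
New AD: y = 5257 − 12p.
Set AD = SRAS: 5257 − 12p = 11p − 341, so 5598 = 23p and p = 243.39.
Substituting into AD, y = 2336.30.

p = 243.39, y = 2336.30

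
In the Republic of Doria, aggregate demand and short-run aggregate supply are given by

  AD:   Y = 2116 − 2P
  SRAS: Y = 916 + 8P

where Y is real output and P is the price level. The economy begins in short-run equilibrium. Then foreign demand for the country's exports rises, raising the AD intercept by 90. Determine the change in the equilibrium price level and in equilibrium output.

This is a positive demand shock: AD shifts right.
New AD: Y = 2206 − 2P.
Set AD = SRAS: 2206 − 2P = 916 + 8P, so 1290 = 10P and P = 129.
Y = 2206 − 2·129 = 1948.
Initially P = 120, Y = 1876, so ΔP = +9 and ΔY = +72.

ΔP = +9, ΔY = +72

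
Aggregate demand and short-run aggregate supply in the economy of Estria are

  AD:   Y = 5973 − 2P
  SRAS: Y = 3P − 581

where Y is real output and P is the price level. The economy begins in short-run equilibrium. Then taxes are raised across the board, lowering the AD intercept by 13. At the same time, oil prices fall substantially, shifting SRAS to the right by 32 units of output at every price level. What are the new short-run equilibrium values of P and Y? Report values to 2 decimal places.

After both shocks: AD is Y = 5960 − 2P and SRAS is Y = 3P − 549.
Setting them equal: 6509 = 5P, so P = 1301.80.
Substituting into AD, Y = 3356.40.

P = 1301.80, Y = 3356.40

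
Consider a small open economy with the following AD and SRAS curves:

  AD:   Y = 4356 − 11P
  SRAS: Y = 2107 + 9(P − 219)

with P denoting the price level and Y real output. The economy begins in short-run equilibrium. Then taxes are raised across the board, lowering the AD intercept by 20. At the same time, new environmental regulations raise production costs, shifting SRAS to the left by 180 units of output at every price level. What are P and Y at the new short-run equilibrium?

After both shocks: AD is Y = 4336 − 11P and SRAS is Y = 9P − 44.
Setting them equal: 4380 = 20P, so P = 219.
Y = 4336 − 11·219 = 1927.

P = 219, Y = 1927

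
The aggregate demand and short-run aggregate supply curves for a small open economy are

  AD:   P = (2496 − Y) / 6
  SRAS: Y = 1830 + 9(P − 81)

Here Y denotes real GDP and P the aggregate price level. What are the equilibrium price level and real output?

Write SRAS as Y = 1830 + 9P − 729 = 1101 + 9P.
Rearrange AD to Y = 2496 − 6P.
Set AD = SRAS: 2496 − 6P = 1101 + 9P, so 1395 = 15P and P = 93.
Then Y = 2496 − 6·93 = 1938.

P = 93, Y = 1938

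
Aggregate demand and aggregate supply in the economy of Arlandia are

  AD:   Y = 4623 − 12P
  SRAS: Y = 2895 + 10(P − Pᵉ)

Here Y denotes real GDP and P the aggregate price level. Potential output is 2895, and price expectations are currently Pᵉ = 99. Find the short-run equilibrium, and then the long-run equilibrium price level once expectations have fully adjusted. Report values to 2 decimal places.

Short run: with Pᵉ = 99, SRAS is Y = 1905 + 10P. Setting AD = SRAS gives 2718 = 22P, so P = 123.55 and Y = 4623 − 12P = 3140.45.
Output 3140.45 is above potential 2895, so over time expected prices rise and SRAS shifts left until Y returns to 2895.
Long run: Y = 2895 on the AD curve gives 2895 = 4623 − 12P, so P = 144.00.

Short run: P = 123.55, Y = 3140.45. Long run: P = 144.00.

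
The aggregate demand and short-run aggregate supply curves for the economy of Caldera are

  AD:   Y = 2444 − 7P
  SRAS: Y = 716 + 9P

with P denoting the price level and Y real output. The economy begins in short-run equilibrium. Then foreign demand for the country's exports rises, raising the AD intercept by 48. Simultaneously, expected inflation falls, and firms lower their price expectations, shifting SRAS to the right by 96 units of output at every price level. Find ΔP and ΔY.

After both shocks: AD is Y = 2492 − 7P and SRAS is Y = 812 + 9P.
Setting them equal: 1680 = 16P, so P = 105.
Y = 2492 − 7·105 = 1757.
Initially P = 108, Y = 1688, so ΔP = -3 and ΔY = +69.

ΔP = -3, ΔY = +69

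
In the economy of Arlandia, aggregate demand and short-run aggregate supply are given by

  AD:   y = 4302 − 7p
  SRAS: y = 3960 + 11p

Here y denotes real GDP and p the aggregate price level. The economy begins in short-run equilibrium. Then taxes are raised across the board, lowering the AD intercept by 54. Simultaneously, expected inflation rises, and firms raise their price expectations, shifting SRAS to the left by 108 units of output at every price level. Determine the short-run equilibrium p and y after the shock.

After both shocks: AD is y = 4248 − 7p and SRAS is y = 3852 + 11p.
Setting them equal: 396 = 18p, so p = 22.
y = 4248 − 7·22 = 4094.

p = 22, y = 4094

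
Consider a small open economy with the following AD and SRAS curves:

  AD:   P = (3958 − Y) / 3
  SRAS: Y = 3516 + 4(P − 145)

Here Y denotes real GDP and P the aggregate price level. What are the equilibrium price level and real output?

Write SRAS as Y = 3516 + 4P − 580 = 2936 + 4P.
Rearrange AD to Y = 3958 − 3P.
Set AD = SRAS: 3958 − 3P = 2936 + 4P, so 1022 = 7P and P = 146.
Then Y = 3958 − 3·146 = 3520.

P = 146, Y = 3520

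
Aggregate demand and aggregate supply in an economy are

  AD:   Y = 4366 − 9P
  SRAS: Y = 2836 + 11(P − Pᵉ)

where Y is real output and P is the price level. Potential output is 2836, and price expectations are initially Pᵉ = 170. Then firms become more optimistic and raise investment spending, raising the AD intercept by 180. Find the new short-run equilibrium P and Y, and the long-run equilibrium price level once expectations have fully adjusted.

Short run: P = 179, Y = 2935. Long run: P = 190.

AD shifts right: new AD is Y = 4546 − 9P. With Pᵉ = 170, SRAS is Y = 966 + 11P.
Short run: 4546 − 9P = 966 + 11P gives 3580 = 20P, so P = 179 and Y = 4546 − 9·179 = 2935.
Y = 2935 is above potential 2836; expectations adjust and SRAS shifts left until Y = 2836.
Long run: on the new AD curve, 2836 = 4546 − 9P gives P = 190.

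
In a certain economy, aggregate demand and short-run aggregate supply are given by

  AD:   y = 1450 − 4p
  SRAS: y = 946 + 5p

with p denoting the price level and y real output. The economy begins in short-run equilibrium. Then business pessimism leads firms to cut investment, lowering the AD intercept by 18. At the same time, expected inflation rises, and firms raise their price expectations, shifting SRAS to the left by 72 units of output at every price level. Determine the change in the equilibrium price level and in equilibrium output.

After both shocks: AD is y = 1432 − 4p and SRAS is y = 874 + 5p.
Setting them equal: 558 = 9p, so p = 62.
y = 1432 − 4·62 = 1184.
Initially p = 56, y = 1226, so Δp = +6 and Δy = -42.

Δp = +6, Δy = -42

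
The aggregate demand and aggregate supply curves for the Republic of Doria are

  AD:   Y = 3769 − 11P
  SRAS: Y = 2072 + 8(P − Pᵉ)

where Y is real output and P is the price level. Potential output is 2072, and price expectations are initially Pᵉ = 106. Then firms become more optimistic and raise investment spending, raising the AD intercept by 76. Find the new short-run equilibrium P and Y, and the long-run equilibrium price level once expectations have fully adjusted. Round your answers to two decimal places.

Short run: P = 137.95, Y = 2327.58. Long run: P = 161.18.

AD shifts right: new AD is Y = 3845 − 11P. With Pᵉ = 106, SRAS is Y = 1224 + 8P.
Short run: 3845 − 11P = 1224 + 8P gives 2621 = 19P, so P = 137.95 and Y = 3845 − 11P = 2327.58.
Y = 2327.58 is above potential 2072; expectations adjust and SRAS shifts left until Y = 2072.
Long run: on the new AD curve, 2072 = 3845 − 11P gives P = 161.18.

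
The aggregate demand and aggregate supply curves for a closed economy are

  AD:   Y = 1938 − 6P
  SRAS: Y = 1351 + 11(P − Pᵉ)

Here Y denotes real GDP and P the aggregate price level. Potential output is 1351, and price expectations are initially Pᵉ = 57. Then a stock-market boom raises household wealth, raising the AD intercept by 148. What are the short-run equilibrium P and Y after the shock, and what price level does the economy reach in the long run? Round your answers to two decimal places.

AD shifts right: new AD is Y = 2086 − 6P. With Pᵉ = 57, SRAS is Y = 724 + 11P.
Short run: 2086 − 6P = 724 + 11P gives 1362 = 17P, so P = 80.12 and Y = 2086 − 6P = 1605.29.
Y = 1605.29 is above potential 1351; expectations adjust and SRAS shifts left until Y = 1351.
Long run: on the new AD curve, 1351 = 2086 − 6P gives P = 122.50.

Short run: P = 80.12, Y = 1605.29. Long run: P = 122.50.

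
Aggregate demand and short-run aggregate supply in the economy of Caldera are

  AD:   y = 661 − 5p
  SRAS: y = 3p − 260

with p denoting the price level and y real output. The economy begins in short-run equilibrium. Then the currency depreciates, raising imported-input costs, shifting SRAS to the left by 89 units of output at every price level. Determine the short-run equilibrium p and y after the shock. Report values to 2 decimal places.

p = 126.25, y = 29.75

This is a negative supply shock: SRAS shifts left.
New SRAS: y = 3p − 349.
Set AD = SRAS: 661 − 5p = 3p − 349, so 1010 = 8p and p = 126.25.
Substituting into AD, y = 29.75.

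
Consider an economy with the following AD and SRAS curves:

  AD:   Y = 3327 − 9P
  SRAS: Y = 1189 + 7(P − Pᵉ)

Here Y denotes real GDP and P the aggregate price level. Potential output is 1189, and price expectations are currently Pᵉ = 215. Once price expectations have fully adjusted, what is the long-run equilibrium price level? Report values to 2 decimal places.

Long-run P = 237.56

Short run: with Pᵉ = 215, SRAS is Y = 7P − 316. Setting AD = SRAS gives 3643 = 16P, so P = 227.69 and Y = 3327 − 9P = 1277.81.
Output 1277.81 is above potential 1189, so over time expected prices rise and SRAS shifts left until Y returns to 1189.
Long run: Y = 1189 on the AD curve gives 1189 = 3327 − 9P, so P = 237.56.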